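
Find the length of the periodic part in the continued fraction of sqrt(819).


Run the CF algorithm for sqrt(819).
a_0 = floor(sqrt(819)) = 28; set m_0=0, q_0=1.
Recurrence: m' = q*a - m,  q' = (d - m'^2)/q,  a' = floor((a_0 + m')/q').
  step 1: m=28, q=35, a=1
  step 2: m=7, q=22, a=1
  step 3: m=15, q=27, a=1
  step 4: m=12, q=25, a=1
  step 5: m=13, q=26, a=1
  step 6: m=13, q=25, a=1
  step 7: m=12, q=27, a=1
  step 8: m=15, q=22, a=1
  step 9: m=7, q=35, a=1
  step 10: m=28, q=1, a=56
a_10 = 2*a_0 = 56, so the period closes here.
sqrt(819) = [28; 1, 1, 1, 1, 1, 1, 1, 1, 1, 56]
Period length = 10

10


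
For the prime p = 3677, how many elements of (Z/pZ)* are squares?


For prime p, the number of non-zero quadratic residues is (p-1)/2.
= (3677-1)/2
= 1838

1838


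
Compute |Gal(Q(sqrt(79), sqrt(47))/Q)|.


The 2 square roots of distinct primes are multiplicatively independent over Q,
so [K:Q] = 2^2 and Gal(K/Q) is isomorphic to (Z/2Z)^2.
|Gal| = 2^2 = 4

4


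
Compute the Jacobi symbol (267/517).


Compute (267/517) via quadratic reciprocity:
  reciprocity: (267/517) -> +(517/267)
  reduce: (250/267)
  pull out 2: (2/267) = -1  (since 267 mod 8 = 3)
  reciprocity: (125/267) -> +(267/125)
  reduce: (17/125)
  reciprocity: (17/125) -> +(125/17)
  reduce: (6/17)
  pull out 2: (2/17) = +1  (since 17 mod 8 = 1)
  reciprocity: (3/17) -> +(17/3)
  reduce: (2/3)
  pull out 2: (2/3) = -1  (since 3 mod 8 = 3)
  (1/3) = 1
Product of signs = 1

1


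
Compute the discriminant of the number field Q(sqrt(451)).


For K = Q(sqrt(d)) with d squarefree: disc(K) = d if d = 1 mod 4, and disc(K) = 4d if d = 2 or 3 mod 4.
Here d = 451, and d mod 4 = 3.
d = 3 mod 4, not 1 (O_K = Z[sqrt(d)]), so disc(K) = 4d = 4 * (451) = 1804

1804


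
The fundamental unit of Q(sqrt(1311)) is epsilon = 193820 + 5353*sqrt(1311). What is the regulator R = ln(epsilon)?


epsilon = 193820 + 5353*sqrt(1311)
= 387640.0000
R = ln(387640.0000)
= 12.8678

12.8678


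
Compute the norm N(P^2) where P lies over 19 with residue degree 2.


N(P^a) = p^(a*f)
= 19^(2*2)
= 19^4
= 130321

130321


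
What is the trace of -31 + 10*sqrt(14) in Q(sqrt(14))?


Tr(a + b*sqrt(d)) = (a + b*sqrt(d)) + (a - b*sqrt(d)) = 2a
= 2 * (-31)
= -62

-62


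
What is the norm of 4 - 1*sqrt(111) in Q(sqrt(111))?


N(a + b*sqrt(d)) = a^2 - d*b^2
= (4)^2 - (111)*(-1)^2
= 16 - 111
= -95

-95


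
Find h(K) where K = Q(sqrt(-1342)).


K = Q(sqrt(-1342)). d mod 4 = 2, so D = disc(K) = 4d = -5368
h(K) equals the number of primitive reduced positive-definite forms (a, b, c) = a*x^2 + b*x*y + c*y^2 with b^2 - 4ac = D,
where reduced means |b| <= a <= c, with b >= 0 whenever |b| = a or a = c, and primitive means gcd(a, b, c) = 1.
Reduced forces 3a^2 <= |D| = 5368, so 1 <= a <= 42; b must have the parity of D, and c = (b^2 - D)/(4a) must be an integer >= a.
Enumerate a = 1..42, b in [-a, a]:
  a=1: (1, 0, 1342)  [1]
  a=2: (2, 0, 671)  [1]
  a=3..6: none
  a=7: (7, -6, 193), (7, 6, 193)  [2]
  a=8..10: none
  a=11: (11, 0, 122)  [1]
  a=12: none
  a=13: (13, -12, 106), (13, 12, 106)  [2]
  a=14: (14, -8, 97), (14, 8, 97)  [2]
  a=15..16: none
  a=17: (17, -2, 79), (17, 2, 79)  [2]
  a=18: none
  a=19: (19, -16, 74), (19, 16, 74)  [2]
  a=20..21: none
  a=22: (22, 0, 61)  [1]
  a=23..25: none
  a=26: (26, -12, 53), (26, 12, 53)  [2]
  a=27..33: none
  a=34: (34, -32, 47), (34, 32, 47)  [2]
  a=35..36: none
  a=37: (37, -16, 38), (37, 16, 38)  [2]
  a=38..42: none
Total reduced forms: 1 + 1 + 2 + 1 + 2 + 2 + 2 + 2 + 1 + 2 + 2 + 2 = 20
h = 20

20


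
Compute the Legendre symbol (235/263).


p = 263 is prime, so compute (235/263) with the reciprocity algorithm (Jacobi-symbol steps: pull out 2s via (2/n), flip via reciprocity, reduce):
  reciprocity: (235/263) -> -(263/235)
  reduce: (28/235)
  pull out 2: (2/235) = -1  (since 235 mod 8 = 3)
  pull out 2: (2/235) = -1  (since 235 mod 8 = 3)
  reciprocity: (7/235) -> -(235/7)
  reduce: (4/7)
  pull out 2: (2/7) = +1  (since 7 mod 8 = 7)
  pull out 2: (2/7) = +1  (since 7 mod 8 = 7)
  (1/7) = 1
Product of signs = 1
(235/263) = 1

1


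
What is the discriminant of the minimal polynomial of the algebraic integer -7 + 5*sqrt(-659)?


The element -7 + 5*sqrt(-659) has minimal polynomial:
x^2 + 14*x + 16524
Discriminant = (14)^2 - 4*(16524)
= 196 - 66096
= -65900

-65900


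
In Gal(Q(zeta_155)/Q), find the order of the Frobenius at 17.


The Frobenius at p in Gal(Q(zeta_n)/Q) = (Z/nZ)* is the class of p, so its order is ord_155(17), the smallest k >= 1 with 17^k = 1 mod 155.
n = 155 = 5 * 31, phi(155) = 120; the order divides phi(n).
Divisors of 120: 1, 2, 3, 4, 5, 6, 8, 10, 12, 15, 20, 24, 30, 40, 60, 120
Repeated squaring mod 155: 17^1 = 17, 17^2 = 134, 17^4 = 131, 17^8 = 111, 17^16 = 76, 17^32 = 41, 17^64 = 131
Test divisors in increasing order:
  k=1: 17^1 = 17 mod 155
  k=2: 17^2 = 134 mod 155
  k=3: 17^3 = 134 * 17 = 108 mod 155
  k=4: 17^4 = 131 mod 155
  k=5: 17^5 = 131 * 17 = 57 mod 155
  k=6: 17^6 = 131 * 134 = 39 mod 155
  k=8: 17^8 = 111 mod 155
  k=10: 17^10 = 111 * 134 = 149 mod 155
  k=12: 17^12 = 111 * 131 = 126 mod 155
  k=15: 17^15 = 111 * 131 * 134 * 17 = 123 mod 155
  k=20: 17^20 = 76 * 131 = 36 mod 155
  k=24: 17^24 = 76 * 111 = 66 mod 155
  k=30: 17^30 = 76 * 111 * 131 * 134 = 94 mod 155
  k=40: 17^40 = 41 * 111 = 56 mod 155
  k=60: 17^60 = 41 * 76 * 111 * 131 = 1 mod 155  <- first divisor giving 1
Order = 60

60


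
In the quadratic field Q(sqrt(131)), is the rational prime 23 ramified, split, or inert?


K = Q(sqrt(131)). Since d mod 4 = 3, disc(K) = 524.
Check p | disc: 524 mod 23 = 18.
p does not divide disc. Compute Legendre symbol (d/p):
16^((23-1)/2) mod 23 = 1
(d/p) = 1, so p splits: (p) = P*P' with e=1, f=1, g=2.
Therefore p is split.

split


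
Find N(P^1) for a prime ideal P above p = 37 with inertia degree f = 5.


N(P^a) = p^(a*f)
= 37^(1*5)
= 37^5
= 69343957

69343957


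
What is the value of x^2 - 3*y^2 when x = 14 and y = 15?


x^2 - d*y^2
= 14^2 - 3*15^2
= 196 - 675
= -479

-479


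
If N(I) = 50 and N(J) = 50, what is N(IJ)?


N(IJ) = N(I) * N(J)
= 50 * 50
= 2500

2500


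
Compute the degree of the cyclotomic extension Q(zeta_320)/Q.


The degree equals Euler's totient phi(320).
320 = 2^6 * 5
phi(320) = 128

128


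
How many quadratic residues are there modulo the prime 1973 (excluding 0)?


For prime p, the number of non-zero quadratic residues is (p-1)/2.
= (1973-1)/2
= 986

986


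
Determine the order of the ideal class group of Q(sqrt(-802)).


K = Q(sqrt(-802)). d mod 4 = 2, so D = disc(K) = 4d = -3208
h(K) equals the number of primitive reduced positive-definite forms (a, b, c) = a*x^2 + b*x*y + c*y^2 with b^2 - 4ac = D,
where reduced means |b| <= a <= c, with b >= 0 whenever |b| = a or a = c, and primitive means gcd(a, b, c) = 1.
Reduced forces 3a^2 <= |D| = 3208, so 1 <= a <= 32; b must have the parity of D, and c = (b^2 - D)/(4a) must be an integer >= a.
Enumerate a = 1..32, b in [-a, a]:
  a=1: (1, 0, 802)  [1]
  a=2: (2, 0, 401)  [1]
  a=3..10: none
  a=11: (11, -2, 73), (11, 2, 73)  [2]
  a=12: none
  a=13: (13, -4, 62), (13, 4, 62)  [2]
  a=14..21: none
  a=22: (22, -20, 41), (22, 20, 41)  [2]
  a=23: (23, -14, 37), (23, 14, 37)  [2]
  a=24..25: none
  a=26: (26, -4, 31), (26, 4, 31)  [2]
  a=27..32: none
Total reduced forms: 1 + 1 + 2 + 2 + 2 + 2 + 2 = 12
h = 12

12


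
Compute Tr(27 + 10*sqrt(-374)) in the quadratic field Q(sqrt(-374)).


Tr(a + b*sqrt(d)) = (a + b*sqrt(d)) + (a - b*sqrt(d)) = 2a
= 2 * (27)
= 54

54


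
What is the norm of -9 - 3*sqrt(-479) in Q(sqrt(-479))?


N(a + b*sqrt(d)) = a^2 - d*b^2
= (-9)^2 - (-479)*(-3)^2
= 81 + 4311
= 4392

4392


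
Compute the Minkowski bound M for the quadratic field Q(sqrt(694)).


d = 694, d mod 4 = 2, so disc(K) = 4d = 2776; |disc(K)| = 2776
Real quadratic field, so n = 2, s = r2 = 0, r1 = 2
M = (n!/n^n) * (4/pi)^s * sqrt(|disc(K)|) = (2!/2^2) * (4/pi)^0 * sqrt(2776)
= 0.5 * 1.000000 * 52.687759
= 26.3439

26.3439


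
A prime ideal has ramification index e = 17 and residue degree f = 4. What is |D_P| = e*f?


|D_P| = e * f
= 17 * 4
= 68

68


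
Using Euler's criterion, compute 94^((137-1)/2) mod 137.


p = 137 is prime and the exponent is (p-1)/2 = 68, so by Euler's criterion 94^68 = (94/137) = +1 or -1 mod 137.
Compute by square-and-multiply:
  68 = 64 + 4 (binary 1000100)
  Repeated squaring mod 137: 94^1 = 94, 94^2 = 68, 94^4 = 103, 94^8 = 60, 94^16 = 38, 94^32 = 74, 94^64 = 133
  94^68 = 94^64 * 94^4 = 133 * 103 mod 137
    133 * 103 = 13699 = 136 mod 137
  94^68 = 136 mod 137
Result 136 = p - 1 = -1 mod 137: 94 is a quadratic non-residue mod 137. As a residue in [0, p-1] the value is 136.
94^68 mod 137 = 136

136


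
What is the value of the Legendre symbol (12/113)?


p = 113 is prime, so compute (12/113) with the reciprocity algorithm (Jacobi-symbol steps: pull out 2s via (2/n), flip via reciprocity, reduce):
  pull out 2: (2/113) = +1  (since 113 mod 8 = 1)
  pull out 2: (2/113) = +1  (since 113 mod 8 = 1)
  reciprocity: (3/113) -> +(113/3)
  reduce: (2/3)
  pull out 2: (2/3) = -1  (since 3 mod 8 = 3)
  (1/3) = 1
Product of signs = -1
(12/113) = -1

-1


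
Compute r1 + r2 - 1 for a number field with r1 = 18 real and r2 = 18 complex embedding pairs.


By Dirichlet's unit theorem:
rank = r1 + r2 - 1
= 18 + 18 - 1
= 35

35


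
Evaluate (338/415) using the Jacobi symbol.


Compute (338/415) via quadratic reciprocity:
  pull out 2: (2/415) = +1  (since 415 mod 8 = 7)
  reciprocity: (169/415) -> +(415/169)
  reduce: (77/169)
  reciprocity: (77/169) -> +(169/77)
  reduce: (15/77)
  reciprocity: (15/77) -> +(77/15)
  reduce: (2/15)
  pull out 2: (2/15) = +1  (since 15 mod 8 = 7)
  (1/15) = 1
Product of signs = 1

1


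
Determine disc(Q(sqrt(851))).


For K = Q(sqrt(d)) with d squarefree: disc(K) = d if d = 1 mod 4, and disc(K) = 4d if d = 2 or 3 mod 4.
Here d = 851, and d mod 4 = 3.
d = 3 mod 4, not 1 (O_K = Z[sqrt(d)]), so disc(K) = 4d = 4 * (851) = 3404

3404


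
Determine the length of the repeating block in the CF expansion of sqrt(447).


Run the CF algorithm for sqrt(447).
a_0 = floor(sqrt(447)) = 21; set m_0=0, q_0=1.
Recurrence: m' = q*a - m,  q' = (d - m'^2)/q,  a' = floor((a_0 + m')/q').
  step 1: m=21, q=6, a=7
  step 2: m=21, q=1, a=42
a_2 = 2*a_0 = 42, so the period closes here.
sqrt(447) = [21; 7, 42]
Period length = 2

2


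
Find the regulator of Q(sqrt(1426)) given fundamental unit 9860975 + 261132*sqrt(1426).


epsilon = 9860975 + 261132*sqrt(1426)
= 1.9722e+07
R = ln(1.9722e+07)
= 16.7972

16.7972


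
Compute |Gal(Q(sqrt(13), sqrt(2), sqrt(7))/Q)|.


The 3 square roots of distinct primes are multiplicatively independent over Q,
so [K:Q] = 2^3 and Gal(K/Q) is isomorphic to (Z/2Z)^3.
|Gal| = 2^3 = 8

8


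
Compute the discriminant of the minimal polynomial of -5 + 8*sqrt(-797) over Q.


The element -5 + 8*sqrt(-797) has minimal polynomial:
x^2 + 10*x + 51033
Discriminant = (10)^2 - 4*(51033)
= 100 - 204132
= -204032

-204032


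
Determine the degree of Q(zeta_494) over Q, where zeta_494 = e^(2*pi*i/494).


The degree equals Euler's totient phi(494).
494 = 2 * 13 * 19
phi(494) = 216

216


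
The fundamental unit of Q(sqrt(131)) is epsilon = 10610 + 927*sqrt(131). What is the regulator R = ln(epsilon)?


epsilon = 10610 + 927*sqrt(131)
= 21220.0000
R = ln(21220.0000)
= 9.9627

9.9627


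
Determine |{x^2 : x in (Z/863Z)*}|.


For prime p, the number of non-zero quadratic residues is (p-1)/2.
= (863-1)/2
= 431

431


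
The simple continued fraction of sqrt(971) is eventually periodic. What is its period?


Run the CF algorithm for sqrt(971).
a_0 = floor(sqrt(971)) = 31; set m_0=0, q_0=1.
Recurrence: m' = q*a - m,  q' = (d - m'^2)/q,  a' = floor((a_0 + m')/q').
  step 1: m=31, q=10, a=6
  step 2: m=29, q=13, a=4
  step 3: m=23, q=34, a=1
  step 4: m=11, q=25, a=1
  step 5: m=14, q=31, a=1
  step 6: m=17, q=22, a=2
  step 7: m=27, q=11, a=5
  step 8: m=28, q=17, a=3
  step 9: m=23, q=26, a=2
  step 10: m=29, q=5, a=12
  step 11: m=31, q=2, a=31
  step 12: m=31, q=5, a=12
  step 13: m=29, q=26, a=2
  step 14: m=23, q=17, a=3
  step 15: m=28, q=11, a=5
  step 16: m=27, q=22, a=2
  step 17: m=17, q=31, a=1
  step 18: m=14, q=25, a=1
  step 19: m=11, q=34, a=1
  step 20: m=23, q=13, a=4
  step 21: m=29, q=10, a=6
  step 22: m=31, q=1, a=62
a_22 = 2*a_0 = 62, so the period closes here.
sqrt(971) = [31; 6, 4, 1, 1, 1, 2, 5, 3, 2, 12, 31, 12, 2, 3, 5, 2, 1, 1, 1, 4, 6, 62]
Period length = 22

22


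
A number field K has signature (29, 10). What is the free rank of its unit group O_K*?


By Dirichlet's unit theorem:
rank = r1 + r2 - 1
= 29 + 10 - 1
= 38

38


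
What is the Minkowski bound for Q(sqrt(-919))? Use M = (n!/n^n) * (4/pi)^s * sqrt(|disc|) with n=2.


d = -919, d mod 4 = 1, so disc(K) = d = -919; |disc(K)| = 919
Imaginary quadratic field, so n = 2, s = r2 = 1, r1 = 0
M = (n!/n^n) * (4/pi)^s * sqrt(|disc(K)|) = (2!/2^2) * (4/pi)^1 * sqrt(919)
= 0.5 * 1.273240 * 30.315013
= 19.2991

19.2991


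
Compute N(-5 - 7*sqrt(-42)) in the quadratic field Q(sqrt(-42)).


N(a + b*sqrt(d)) = a^2 - d*b^2
= (-5)^2 - (-42)*(-7)^2
= 25 + 2058
= 2083

2083


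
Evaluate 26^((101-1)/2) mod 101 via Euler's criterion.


p = 101 is prime and the exponent is (p-1)/2 = 50, so by Euler's criterion 26^50 = (26/101) = +1 or -1 mod 101.
Compute by square-and-multiply:
  50 = 32 + 16 + 2 (binary 110010)
  Repeated squaring mod 101: 26^1 = 26, 26^2 = 70, 26^4 = 52, 26^8 = 78, 26^16 = 24, 26^32 = 71
  26^50 = 26^32 * 26^16 * 26^2 = 71 * 24 * 70 mod 101
    71 * 24 = 1704 = 88 mod 101
    88 * 70 = 6160 = 100 mod 101
  26^50 = 100 mod 101
Result 100 = p - 1 = -1 mod 101: 26 is a quadratic non-residue mod 101. As a residue in [0, p-1] the value is 100.
26^50 mod 101 = 100

100


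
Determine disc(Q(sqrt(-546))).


For K = Q(sqrt(d)) with d squarefree: disc(K) = d if d = 1 mod 4, and disc(K) = 4d if d = 2 or 3 mod 4.
Here d = -546, and d mod 4 = 2.
d = 2 mod 4, not 1 (O_K = Z[sqrt(d)]), so disc(K) = 4d = 4 * (-546) = -2184

-2184


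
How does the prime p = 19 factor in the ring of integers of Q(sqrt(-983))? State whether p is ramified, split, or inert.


K = Q(sqrt(-983)). Since d mod 4 = 1, disc(K) = -983.
Check p | disc: -983 mod 19 = 5.
p does not divide disc. Compute Legendre symbol (d/p):
5^((19-1)/2) mod 19 = 1
(d/p) = 1, so p splits: (p) = P*P' with e=1, f=1, g=2.
Therefore p is split.

split


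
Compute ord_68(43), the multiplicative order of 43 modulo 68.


We want ord_68(43), the smallest k >= 1 with 43^k = 1 mod 68.
n = 68 = 2^2 * 17, phi(68) = 32; the order divides phi(n).
Divisors of 32: 1, 2, 4, 8, 16, 32
Repeated squaring mod 68: 43^1 = 43, 43^2 = 13, 43^4 = 33, 43^8 = 1, 43^16 = 1, 43^32 = 1
Test divisors in increasing order:
  k=1: 43^1 = 43 mod 68
  k=2: 43^2 = 13 mod 68
  k=4: 43^4 = 33 mod 68
  k=8: 43^8 = 1 mod 68  <- first divisor giving 1
Order = 8

8


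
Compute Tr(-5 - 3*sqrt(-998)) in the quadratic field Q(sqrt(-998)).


Tr(a + b*sqrt(d)) = (a + b*sqrt(d)) + (a - b*sqrt(d)) = 2a
= 2 * (-5)
= -10

-10


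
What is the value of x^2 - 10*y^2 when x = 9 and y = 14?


x^2 - d*y^2
= 9^2 - 10*14^2
= 81 - 1960
= -1879

-1879


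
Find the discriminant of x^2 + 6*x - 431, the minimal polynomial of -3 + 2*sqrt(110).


The element -3 + 2*sqrt(110) has minimal polynomial:
x^2 + 6*x - 431
Discriminant = (6)^2 - 4*(-431)
= 36 + 1724
= 1760

1760


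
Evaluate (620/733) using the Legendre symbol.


p = 733 is prime, so compute (620/733) with the reciprocity algorithm (Jacobi-symbol steps: pull out 2s via (2/n), flip via reciprocity, reduce):
  pull out 2: (2/733) = -1  (since 733 mod 8 = 5)
  pull out 2: (2/733) = -1  (since 733 mod 8 = 5)
  reciprocity: (155/733) -> +(733/155)
  reduce: (113/155)
  reciprocity: (113/155) -> +(155/113)
  reduce: (42/113)
  pull out 2: (2/113) = +1  (since 113 mod 8 = 1)
  reciprocity: (21/113) -> +(113/21)
  reduce: (8/21)
  pull out 2: (2/21) = -1  (since 21 mod 8 = 5)
  pull out 2: (2/21) = -1  (since 21 mod 8 = 5)
  pull out 2: (2/21) = -1  (since 21 mod 8 = 5)
  (1/21) = 1
Product of signs = -1
(620/733) = -1

-1


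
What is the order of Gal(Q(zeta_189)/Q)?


|Gal(Q(zeta_189)/Q)| = phi(189)
= 108

108


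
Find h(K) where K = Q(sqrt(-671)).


K = Q(sqrt(-671)). d mod 4 = 1, so D = disc(K) = d = -671
h(K) equals the number of primitive reduced positive-definite forms (a, b, c) = a*x^2 + b*x*y + c*y^2 with b^2 - 4ac = D,
where reduced means |b| <= a <= c, with b >= 0 whenever |b| = a or a = c, and primitive means gcd(a, b, c) = 1.
Reduced forces 3a^2 <= |D| = 671, so 1 <= a <= 14; b must have the parity of D, and c = (b^2 - D)/(4a) must be an integer >= a.
Enumerate a = 1..14, b in [-a, a]:
  a=1: (1, 1, 168)  [1]
  a=2: (2, -1, 84), (2, 1, 84)  [2]
  a=3: (3, -1, 56), (3, 1, 56)  [2]
  a=4: (4, -1, 42), (4, 1, 42)  [2]
  a=5: (5, -3, 34), (5, 3, 34)  [2]
  a=6: (6, -5, 29), (6, -1, 28), (6, 1, 28), (6, 5, 29)  [4]
  a=7: (7, -1, 24), (7, 1, 24)  [2]
  a=8: (8, -1, 21), (8, 1, 21)  [2]
  a=9: (9, -7, 20), (9, 7, 20)  [2]
  a=10: (10, -7, 18), (10, -3, 17), (10, 3, 17), (10, 7, 18)  [4]
  a=11: (11, 11, 18)  [1]
  a=12: (12, -7, 15), (12, -1, 14), (12, 1, 14), (12, 7, 15)  [4]
  a=13: none
  a=14: (14, -13, 15), (14, 13, 15)  [2]
Total reduced forms: 1 + 2 + 2 + 2 + 2 + 4 + 2 + 2 + 2 + 4 + 1 + 4 + 2 = 30
h = 30

30


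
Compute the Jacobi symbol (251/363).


Compute (251/363) via quadratic reciprocity:
  reciprocity: (251/363) -> -(363/251)
  reduce: (112/251)
  pull out 2: (2/251) = -1  (since 251 mod 8 = 3)
  pull out 2: (2/251) = -1  (since 251 mod 8 = 3)
  pull out 2: (2/251) = -1  (since 251 mod 8 = 3)
  pull out 2: (2/251) = -1  (since 251 mod 8 = 3)
  reciprocity: (7/251) -> -(251/7)
  reduce: (6/7)
  pull out 2: (2/7) = +1  (since 7 mod 8 = 7)
  reciprocity: (3/7) -> -(7/3)
  reduce: (1/3)
  (1/3) = 1
Product of signs = -1

-1


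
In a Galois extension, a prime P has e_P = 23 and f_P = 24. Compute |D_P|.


|D_P| = e * f
= 23 * 24
= 552

552


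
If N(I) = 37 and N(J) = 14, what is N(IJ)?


N(IJ) = N(I) * N(J)
= 37 * 14
= 518

518


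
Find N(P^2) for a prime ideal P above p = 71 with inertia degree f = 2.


N(P^a) = p^(a*f)
= 71^(2*2)
= 71^4
= 25411681

25411681


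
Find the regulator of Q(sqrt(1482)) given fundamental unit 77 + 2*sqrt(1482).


epsilon = 77 + 2*sqrt(1482)
= 153.9935
R = ln(153.9935)
= 5.0369

5.0369


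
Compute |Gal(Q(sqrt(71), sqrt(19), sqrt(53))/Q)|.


The 3 square roots of distinct primes are multiplicatively independent over Q,
so [K:Q] = 2^3 and Gal(K/Q) is isomorphic to (Z/2Z)^3.
|Gal| = 2^3 = 8

8


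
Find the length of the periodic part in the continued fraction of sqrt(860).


Run the CF algorithm for sqrt(860).
a_0 = floor(sqrt(860)) = 29; set m_0=0, q_0=1.
Recurrence: m' = q*a - m,  q' = (d - m'^2)/q,  a' = floor((a_0 + m')/q').
  step 1: m=29, q=19, a=3
  step 2: m=28, q=4, a=14
  step 3: m=28, q=19, a=3
  step 4: m=29, q=1, a=58
a_4 = 2*a_0 = 58, so the period closes here.
sqrt(860) = [29; 3, 14, 3, 58]
Period length = 4

4


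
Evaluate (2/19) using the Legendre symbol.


p = 19 is prime, so compute (2/19) with the reciprocity algorithm (Jacobi-symbol steps: pull out 2s via (2/n), flip via reciprocity, reduce):
  pull out 2: (2/19) = -1  (since 19 mod 8 = 3)
  (1/19) = 1
Product of signs = -1
(2/19) = -1

-1


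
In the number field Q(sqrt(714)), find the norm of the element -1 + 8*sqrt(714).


N(a + b*sqrt(d)) = a^2 - d*b^2
= (-1)^2 - (714)*(8)^2
= 1 - 45696
= -45695

-45695


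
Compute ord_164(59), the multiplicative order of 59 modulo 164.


We want ord_164(59), the smallest k >= 1 with 59^k = 1 mod 164.
n = 164 = 2^2 * 41, phi(164) = 80; the order divides phi(n).
Divisors of 80: 1, 2, 4, 5, 8, 10, 16, 20, 40, 80
Repeated squaring mod 164: 59^1 = 59, 59^2 = 37, 59^4 = 57, 59^8 = 133, 59^16 = 141, 59^32 = 37, 59^64 = 57
Test divisors in increasing order:
  k=1: 59^1 = 59 mod 164
  k=2: 59^2 = 37 mod 164
  k=4: 59^4 = 57 mod 164
  k=5: 59^5 = 57 * 59 = 83 mod 164
  k=8: 59^8 = 133 mod 164
  k=10: 59^10 = 133 * 37 = 1 mod 164  <- first divisor giving 1
Order = 10

10


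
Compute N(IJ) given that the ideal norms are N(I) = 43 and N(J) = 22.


N(IJ) = N(I) * N(J)
= 43 * 22
= 946

946


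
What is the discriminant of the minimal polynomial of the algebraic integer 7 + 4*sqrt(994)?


The element 7 + 4*sqrt(994) has minimal polynomial:
x^2 - 14*x - 15855
Discriminant = (-14)^2 - 4*(-15855)
= 196 + 63420
= 63616

63616


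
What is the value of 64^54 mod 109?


p = 109 is prime and the exponent is (p-1)/2 = 54, so by Euler's criterion 64^54 = (64/109) = +1 or -1 mod 109.
Compute by square-and-multiply:
  54 = 32 + 16 + 4 + 2 (binary 110110)
  Repeated squaring mod 109: 64^1 = 64, 64^2 = 63, 64^4 = 45, 64^8 = 63, 64^16 = 45, 64^32 = 63
  64^54 = 64^32 * 64^16 * 64^4 * 64^2 = 63 * 45 * 45 * 63 mod 109
    63 * 45 = 2835 = 1 mod 109
    1 * 45 = 45 = 45 mod 109
    45 * 63 = 2835 = 1 mod 109
  64^54 = 1 mod 109
Result 1: 64 is a quadratic residue mod 109.
64^54 mod 109 = 1

1


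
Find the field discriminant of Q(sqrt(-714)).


For K = Q(sqrt(d)) with d squarefree: disc(K) = d if d = 1 mod 4, and disc(K) = 4d if d = 2 or 3 mod 4.
Here d = -714, and d mod 4 = 2.
d = 2 mod 4, not 1 (O_K = Z[sqrt(d)]), so disc(K) = 4d = 4 * (-714) = -2856

-2856


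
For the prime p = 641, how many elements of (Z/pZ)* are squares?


For prime p, the number of non-zero quadratic residues is (p-1)/2.
= (641-1)/2
= 320

320


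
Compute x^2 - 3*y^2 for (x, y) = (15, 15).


x^2 - d*y^2
= 15^2 - 3*15^2
= 225 - 675
= -450

-450


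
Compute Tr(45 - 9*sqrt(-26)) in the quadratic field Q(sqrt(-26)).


Tr(a + b*sqrt(d)) = (a + b*sqrt(d)) + (a - b*sqrt(d)) = 2a
= 2 * (45)
= 90

90


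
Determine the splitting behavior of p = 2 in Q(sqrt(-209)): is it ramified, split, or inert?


K = Q(sqrt(-209)). Since d mod 4 = 3, disc(K) = -836.
Check p | disc: -836 mod 2 = 0.
p divides disc, so p ramifies: (p) = P^2 with e=2, f=1, g=1.
Therefore p is ramified.

ramified


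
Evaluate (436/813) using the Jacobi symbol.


Compute (436/813) via quadratic reciprocity:
  pull out 2: (2/813) = -1  (since 813 mod 8 = 5)
  pull out 2: (2/813) = -1  (since 813 mod 8 = 5)
  reciprocity: (109/813) -> +(813/109)
  reduce: (50/109)
  pull out 2: (2/109) = -1  (since 109 mod 8 = 5)
  reciprocity: (25/109) -> +(109/25)
  reduce: (9/25)
  reciprocity: (9/25) -> +(25/9)
  reduce: (7/9)
  reciprocity: (7/9) -> +(9/7)
  reduce: (2/7)
  pull out 2: (2/7) = +1  (since 7 mod 8 = 7)
  (1/7) = 1
Product of signs = -1

-1


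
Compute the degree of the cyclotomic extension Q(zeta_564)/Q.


The degree equals Euler's totient phi(564).
564 = 2^2 * 3 * 47
phi(564) = 184

184


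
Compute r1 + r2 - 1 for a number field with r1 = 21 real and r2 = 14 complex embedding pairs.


By Dirichlet's unit theorem:
rank = r1 + r2 - 1
= 21 + 14 - 1
= 34

34


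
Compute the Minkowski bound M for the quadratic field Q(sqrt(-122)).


d = -122, d mod 4 = 2, so disc(K) = 4d = -488; |disc(K)| = 488
Imaginary quadratic field, so n = 2, s = r2 = 1, r1 = 0
M = (n!/n^n) * (4/pi)^s * sqrt(|disc(K)|) = (2!/2^2) * (4/pi)^1 * sqrt(488)
= 0.5 * 1.273240 * 22.090722
= 14.0634

14.0634


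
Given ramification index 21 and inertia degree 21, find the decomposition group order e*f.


|D_P| = e * f
= 21 * 21
= 441

441


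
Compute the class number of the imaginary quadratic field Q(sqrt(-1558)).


K = Q(sqrt(-1558)). d mod 4 = 2, so D = disc(K) = 4d = -6232
h(K) equals the number of primitive reduced positive-definite forms (a, b, c) = a*x^2 + b*x*y + c*y^2 with b^2 - 4ac = D,
where reduced means |b| <= a <= c, with b >= 0 whenever |b| = a or a = c, and primitive means gcd(a, b, c) = 1.
Reduced forces 3a^2 <= |D| = 6232, so 1 <= a <= 45; b must have the parity of D, and c = (b^2 - D)/(4a) must be an integer >= a.
Enumerate a = 1..45, b in [-a, a]:
  a=1: (1, 0, 1558)  [1]
  a=2: (2, 0, 779)  [1]
  a=3..10: none
  a=11: (11, -4, 142), (11, 4, 142)  [2]
  a=12..18: none
  a=19: (19, 0, 82)  [1]
  a=20..21: none
  a=22: (22, -4, 71), (22, 4, 71)  [2]
  a=23: (23, -22, 73), (23, 22, 73)  [2]
  a=24..36: none
  a=37: (37, -24, 46), (37, 24, 46)  [2]
  a=38: (38, 0, 41)  [1]
  a=39..45: none
Total reduced forms: 1 + 1 + 2 + 1 + 2 + 2 + 2 + 1 = 12
h = 12

12


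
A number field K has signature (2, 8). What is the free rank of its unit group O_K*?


By Dirichlet's unit theorem:
rank = r1 + r2 - 1
= 2 + 8 - 1
= 9

9


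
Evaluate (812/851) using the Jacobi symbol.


Compute (812/851) via quadratic reciprocity:
  pull out 2: (2/851) = -1  (since 851 mod 8 = 3)
  pull out 2: (2/851) = -1  (since 851 mod 8 = 3)
  reciprocity: (203/851) -> -(851/203)
  reduce: (39/203)
  reciprocity: (39/203) -> -(203/39)
  reduce: (8/39)
  pull out 2: (2/39) = +1  (since 39 mod 8 = 7)
  pull out 2: (2/39) = +1  (since 39 mod 8 = 7)
  pull out 2: (2/39) = +1  (since 39 mod 8 = 7)
  (1/39) = 1
Product of signs = 1

1


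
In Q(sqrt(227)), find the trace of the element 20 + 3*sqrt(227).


Tr(a + b*sqrt(d)) = (a + b*sqrt(d)) + (a - b*sqrt(d)) = 2a
= 2 * (20)
= 40

40


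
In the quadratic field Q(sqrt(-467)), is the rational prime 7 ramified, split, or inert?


K = Q(sqrt(-467)). Since d mod 4 = 1, disc(K) = -467.
Check p | disc: -467 mod 7 = 2.
p does not divide disc. Compute Legendre symbol (d/p):
2^((7-1)/2) mod 7 = 1
(d/p) = 1, so p splits: (p) = P*P' with e=1, f=1, g=2.
Therefore p is split.

split


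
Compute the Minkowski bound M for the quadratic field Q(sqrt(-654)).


d = -654, d mod 4 = 2, so disc(K) = 4d = -2616; |disc(K)| = 2616
Imaginary quadratic field, so n = 2, s = r2 = 1, r1 = 0
M = (n!/n^n) * (4/pi)^s * sqrt(|disc(K)|) = (2!/2^2) * (4/pi)^1 * sqrt(2616)
= 0.5 * 1.273240 * 51.146847
= 32.5611

32.5611


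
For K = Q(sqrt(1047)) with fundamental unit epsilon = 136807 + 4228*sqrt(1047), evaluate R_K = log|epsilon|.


epsilon = 136807 + 4228*sqrt(1047)
= 273614.0000
R = ln(273614.0000)
= 12.5195

12.5195


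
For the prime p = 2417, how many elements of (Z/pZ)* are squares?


For prime p, the number of non-zero quadratic residues is (p-1)/2.
= (2417-1)/2
= 1208

1208


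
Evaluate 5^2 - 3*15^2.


x^2 - d*y^2
= 5^2 - 3*15^2
= 25 - 675
= -650

-650


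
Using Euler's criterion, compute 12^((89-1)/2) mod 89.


p = 89 is prime and the exponent is (p-1)/2 = 44, so by Euler's criterion 12^44 = (12/89) = +1 or -1 mod 89.
Compute by square-and-multiply:
  44 = 32 + 8 + 4 (binary 101100)
  Repeated squaring mod 89: 12^1 = 12, 12^2 = 55, 12^4 = 88, 12^8 = 1, 12^16 = 1, 12^32 = 1
  12^44 = 12^32 * 12^8 * 12^4 = 1 * 1 * 88 mod 89
    1 * 1 = 1 = 1 mod 89
    1 * 88 = 88 = 88 mod 89
  12^44 = 88 mod 89
Result 88 = p - 1 = -1 mod 89: 12 is a quadratic non-residue mod 89. As a residue in [0, p-1] the value is 88.
12^44 mod 89 = 88

88


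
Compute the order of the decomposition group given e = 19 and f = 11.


|D_P| = e * f
= 19 * 11
= 209

209


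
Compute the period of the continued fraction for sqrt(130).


Run the CF algorithm for sqrt(130).
a_0 = floor(sqrt(130)) = 11; set m_0=0, q_0=1.
Recurrence: m' = q*a - m,  q' = (d - m'^2)/q,  a' = floor((a_0 + m')/q').
  step 1: m=11, q=9, a=2
  step 2: m=7, q=9, a=2
  step 3: m=11, q=1, a=22
a_3 = 2*a_0 = 22, so the period closes here.
sqrt(130) = [11; 2, 2, 22]
Period length = 3

3


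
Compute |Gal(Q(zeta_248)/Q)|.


|Gal(Q(zeta_248)/Q)| = phi(248)
= 120

120


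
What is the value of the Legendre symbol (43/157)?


p = 157 is prime, so compute (43/157) with the reciprocity algorithm (Jacobi-symbol steps: pull out 2s via (2/n), flip via reciprocity, reduce):
  reciprocity: (43/157) -> +(157/43)
  reduce: (28/43)
  pull out 2: (2/43) = -1  (since 43 mod 8 = 3)
  pull out 2: (2/43) = -1  (since 43 mod 8 = 3)
  reciprocity: (7/43) -> -(43/7)
  reduce: (1/7)
  (1/7) = 1
Product of signs = -1
(43/157) = -1

-1


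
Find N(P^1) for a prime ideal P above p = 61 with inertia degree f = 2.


N(P^a) = p^(a*f)
= 61^(1*2)
= 61^2
= 3721

3721


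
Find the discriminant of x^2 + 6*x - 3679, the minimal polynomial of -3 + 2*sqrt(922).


The element -3 + 2*sqrt(922) has minimal polynomial:
x^2 + 6*x - 3679
Discriminant = (6)^2 - 4*(-3679)
= 36 + 14716
= 14752

14752


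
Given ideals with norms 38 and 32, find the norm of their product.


N(IJ) = N(I) * N(J)
= 38 * 32
= 1216

1216


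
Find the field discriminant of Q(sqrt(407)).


For K = Q(sqrt(d)) with d squarefree: disc(K) = d if d = 1 mod 4, and disc(K) = 4d if d = 2 or 3 mod 4.
Here d = 407, and d mod 4 = 3.
d = 3 mod 4, not 1 (O_K = Z[sqrt(d)]), so disc(K) = 4d = 4 * (407) = 1628

1628


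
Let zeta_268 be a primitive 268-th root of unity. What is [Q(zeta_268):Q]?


The degree equals Euler's totient phi(268).
268 = 2^2 * 67
phi(268) = 132

132


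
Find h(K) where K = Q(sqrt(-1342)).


K = Q(sqrt(-1342)). d mod 4 = 2, so D = disc(K) = 4d = -5368
h(K) equals the number of primitive reduced positive-definite forms (a, b, c) = a*x^2 + b*x*y + c*y^2 with b^2 - 4ac = D,
where reduced means |b| <= a <= c, with b >= 0 whenever |b| = a or a = c, and primitive means gcd(a, b, c) = 1.
Reduced forces 3a^2 <= |D| = 5368, so 1 <= a <= 42; b must have the parity of D, and c = (b^2 - D)/(4a) must be an integer >= a.
Enumerate a = 1..42, b in [-a, a]:
  a=1: (1, 0, 1342)  [1]
  a=2: (2, 0, 671)  [1]
  a=3..6: none
  a=7: (7, -6, 193), (7, 6, 193)  [2]
  a=8..10: none
  a=11: (11, 0, 122)  [1]
  a=12: none
  a=13: (13, -12, 106), (13, 12, 106)  [2]
  a=14: (14, -8, 97), (14, 8, 97)  [2]
  a=15..16: none
  a=17: (17, -2, 79), (17, 2, 79)  [2]
  a=18: none
  a=19: (19, -16, 74), (19, 16, 74)  [2]
  a=20..21: none
  a=22: (22, 0, 61)  [1]
  a=23..25: none
  a=26: (26, -12, 53), (26, 12, 53)  [2]
  a=27..33: none
  a=34: (34, -32, 47), (34, 32, 47)  [2]
  a=35..36: none
  a=37: (37, -16, 38), (37, 16, 38)  [2]
  a=38..42: none
Total reduced forms: 1 + 1 + 2 + 1 + 2 + 2 + 2 + 2 + 1 + 2 + 2 + 2 = 20
h = 20

20


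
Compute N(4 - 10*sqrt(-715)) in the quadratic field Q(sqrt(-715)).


N(a + b*sqrt(d)) = a^2 - d*b^2
= (4)^2 - (-715)*(-10)^2
= 16 + 71500
= 71516

71516


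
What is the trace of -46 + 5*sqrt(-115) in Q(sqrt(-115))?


Tr(a + b*sqrt(d)) = (a + b*sqrt(d)) + (a - b*sqrt(d)) = 2a
= 2 * (-46)
= -92

-92


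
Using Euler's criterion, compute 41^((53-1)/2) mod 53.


p = 53 is prime and the exponent is (p-1)/2 = 26, so by Euler's criterion 41^26 = (41/53) = +1 or -1 mod 53.
Compute by square-and-multiply:
  26 = 16 + 8 + 2 (binary 11010)
  Repeated squaring mod 53: 41^1 = 41, 41^2 = 38, 41^4 = 13, 41^8 = 10, 41^16 = 47
  41^26 = 41^16 * 41^8 * 41^2 = 47 * 10 * 38 mod 53
    47 * 10 = 470 = 46 mod 53
    46 * 38 = 1748 = 52 mod 53
  41^26 = 52 mod 53
Result 52 = p - 1 = -1 mod 53: 41 is a quadratic non-residue mod 53. As a residue in [0, p-1] the value is 52.
41^26 mod 53 = 52

52


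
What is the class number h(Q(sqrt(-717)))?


K = Q(sqrt(-717)). d mod 4 = 3, so D = disc(K) = 4d = -2868
h(K) equals the number of primitive reduced positive-definite forms (a, b, c) = a*x^2 + b*x*y + c*y^2 with b^2 - 4ac = D,
where reduced means |b| <= a <= c, with b >= 0 whenever |b| = a or a = c, and primitive means gcd(a, b, c) = 1.
Reduced forces 3a^2 <= |D| = 2868, so 1 <= a <= 30; b must have the parity of D, and c = (b^2 - D)/(4a) must be an integer >= a.
Enumerate a = 1..30, b in [-a, a]:
  a=1: (1, 0, 717)  [1]
  a=2: (2, 2, 359)  [1]
  a=3: (3, 0, 239)  [1]
  a=4..5: none
  a=6: (6, 6, 121)  [1]
  a=7: (7, -4, 103), (7, 4, 103)  [2]
  a=8..10: none
  a=11: (11, -6, 66), (11, 6, 66)  [2]
  a=12..13: none
  a=14: (14, -10, 53), (14, 10, 53)  [2]
  a=15..18: none
  a=19: (19, -18, 42), (19, 18, 42)  [2]
  a=20: none
  a=21: (21, -18, 38), (21, 18, 38)  [2]
  a=22: (22, -6, 33), (22, 6, 33)  [2]
  a=23..30: none
Total reduced forms: 1 + 1 + 1 + 1 + 2 + 2 + 2 + 2 + 2 + 2 = 16
h = 16

16


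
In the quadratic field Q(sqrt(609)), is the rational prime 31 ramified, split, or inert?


K = Q(sqrt(609)). Since d mod 4 = 1, disc(K) = 609.
Check p | disc: 609 mod 31 = 20.
p does not divide disc. Compute Legendre symbol (d/p):
20^((31-1)/2) mod 31 = 1
(d/p) = 1, so p splits: (p) = P*P' with e=1, f=1, g=2.
Therefore p is split.

split


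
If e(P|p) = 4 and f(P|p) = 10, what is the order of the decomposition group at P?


|D_P| = e * f
= 4 * 10
= 40

40


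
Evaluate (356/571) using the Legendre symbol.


p = 571 is prime, so compute (356/571) with the reciprocity algorithm (Jacobi-symbol steps: pull out 2s via (2/n), flip via reciprocity, reduce):
  pull out 2: (2/571) = -1  (since 571 mod 8 = 3)
  pull out 2: (2/571) = -1  (since 571 mod 8 = 3)
  reciprocity: (89/571) -> +(571/89)
  reduce: (37/89)
  reciprocity: (37/89) -> +(89/37)
  reduce: (15/37)
  reciprocity: (15/37) -> +(37/15)
  reduce: (7/15)
  reciprocity: (7/15) -> -(15/7)
  reduce: (1/7)
  (1/7) = 1
Product of signs = -1
(356/571) = -1

-1


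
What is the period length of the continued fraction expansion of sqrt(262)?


Run the CF algorithm for sqrt(262).
a_0 = floor(sqrt(262)) = 16; set m_0=0, q_0=1.
Recurrence: m' = q*a - m,  q' = (d - m'^2)/q,  a' = floor((a_0 + m')/q').
  step 1: m=16, q=6, a=5
  step 2: m=14, q=11, a=2
  step 3: m=8, q=18, a=1
  step 4: m=10, q=9, a=2
  step 5: m=8, q=22, a=1
  step 6: m=14, q=3, a=10
  step 7: m=16, q=2, a=16
  step 8: m=16, q=3, a=10
  step 9: m=14, q=22, a=1
  step 10: m=8, q=9, a=2
  step 11: m=10, q=18, a=1
  step 12: m=8, q=11, a=2
  step 13: m=14, q=6, a=5
  step 14: m=16, q=1, a=32
a_14 = 2*a_0 = 32, so the period closes here.
sqrt(262) = [16; 5, 2, 1, 2, 1, 10, 16, 10, 1, 2, 1, 2, 5, 32]
Period length = 14

14


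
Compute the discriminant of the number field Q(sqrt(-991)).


For K = Q(sqrt(d)) with d squarefree: disc(K) = d if d = 1 mod 4, and disc(K) = 4d if d = 2 or 3 mod 4.
Here d = -991, and d mod 4 = 1.
d = 1 mod 4 (O_K = Z[(1+sqrt(d))/2]), so disc(K) = d = -991

-991


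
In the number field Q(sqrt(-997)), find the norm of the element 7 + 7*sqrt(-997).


N(a + b*sqrt(d)) = a^2 - d*b^2
= (7)^2 - (-997)*(7)^2
= 49 + 48853
= 48902

48902


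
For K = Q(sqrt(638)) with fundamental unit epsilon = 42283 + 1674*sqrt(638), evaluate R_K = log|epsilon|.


epsilon = 42283 + 1674*sqrt(638)
= 84566.0000
R = ln(84566.0000)
= 11.3453

11.3453


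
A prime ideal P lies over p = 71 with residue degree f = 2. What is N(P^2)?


N(P^a) = p^(a*f)
= 71^(2*2)
= 71^4
= 25411681

25411681


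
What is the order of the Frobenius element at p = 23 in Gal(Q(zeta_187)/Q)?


The Frobenius at p in Gal(Q(zeta_n)/Q) = (Z/nZ)* is the class of p, so its order is ord_187(23), the smallest k >= 1 with 23^k = 1 mod 187.
n = 187 = 11 * 17, phi(187) = 160; the order divides phi(n).
Divisors of 160: 1, 2, 4, 5, 8, 10, 16, 20, 32, 40, 80, 160
Repeated squaring mod 187: 23^1 = 23, 23^2 = 155, 23^4 = 89, 23^8 = 67, 23^16 = 1, 23^32 = 1, 23^64 = 1, 23^128 = 1
Test divisors in increasing order:
  k=1: 23^1 = 23 mod 187
  k=2: 23^2 = 155 mod 187
  k=4: 23^4 = 89 mod 187
  k=5: 23^5 = 89 * 23 = 177 mod 187
  k=8: 23^8 = 67 mod 187
  k=10: 23^10 = 67 * 155 = 100 mod 187
  k=16: 23^16 = 1 mod 187  <- first divisor giving 1
Order = 16

16


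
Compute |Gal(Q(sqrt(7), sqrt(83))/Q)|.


The 2 square roots of distinct primes are multiplicatively independent over Q,
so [K:Q] = 2^2 and Gal(K/Q) is isomorphic to (Z/2Z)^2.
|Gal| = 2^2 = 4

4


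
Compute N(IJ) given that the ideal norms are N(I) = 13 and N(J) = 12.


N(IJ) = N(I) * N(J)
= 13 * 12
= 156

156


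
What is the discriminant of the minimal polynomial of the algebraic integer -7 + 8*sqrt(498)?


The element -7 + 8*sqrt(498) has minimal polynomial:
x^2 + 14*x - 31823
Discriminant = (14)^2 - 4*(-31823)
= 196 + 127292
= 127488

127488


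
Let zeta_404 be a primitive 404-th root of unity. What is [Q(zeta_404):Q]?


The degree equals Euler's totient phi(404).
404 = 2^2 * 101
phi(404) = 200

200


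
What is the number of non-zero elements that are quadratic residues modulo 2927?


For prime p, the number of non-zero quadratic residues is (p-1)/2.
= (2927-1)/2
= 1463

1463


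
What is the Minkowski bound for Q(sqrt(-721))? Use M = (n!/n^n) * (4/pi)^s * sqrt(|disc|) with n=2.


d = -721, d mod 4 = 3, so disc(K) = 4d = -2884; |disc(K)| = 2884
Imaginary quadratic field, so n = 2, s = r2 = 1, r1 = 0
M = (n!/n^n) * (4/pi)^s * sqrt(|disc(K)|) = (2!/2^2) * (4/pi)^1 * sqrt(2884)
= 0.5 * 1.273240 * 53.702886
= 34.1883

34.1883


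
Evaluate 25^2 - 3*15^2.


x^2 - d*y^2
= 25^2 - 3*15^2
= 625 - 675
= -50

-50


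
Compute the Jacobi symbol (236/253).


Compute (236/253) via quadratic reciprocity:
  pull out 2: (2/253) = -1  (since 253 mod 8 = 5)
  pull out 2: (2/253) = -1  (since 253 mod 8 = 5)
  reciprocity: (59/253) -> +(253/59)
  reduce: (17/59)
  reciprocity: (17/59) -> +(59/17)
  reduce: (8/17)
  pull out 2: (2/17) = +1  (since 17 mod 8 = 1)
  pull out 2: (2/17) = +1  (since 17 mod 8 = 1)
  pull out 2: (2/17) = +1  (since 17 mod 8 = 1)
  (1/17) = 1
Product of signs = 1

1


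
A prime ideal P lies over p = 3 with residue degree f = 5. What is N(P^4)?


N(P^a) = p^(a*f)
= 3^(4*5)
= 3^20
= 3486784401

3486784401


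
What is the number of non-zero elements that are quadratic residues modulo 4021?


For prime p, the number of non-zero quadratic residues is (p-1)/2.
= (4021-1)/2
= 2010

2010


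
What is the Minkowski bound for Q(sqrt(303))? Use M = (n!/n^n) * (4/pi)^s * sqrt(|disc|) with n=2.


d = 303, d mod 4 = 3, so disc(K) = 4d = 1212; |disc(K)| = 1212
Real quadratic field, so n = 2, s = r2 = 0, r1 = 2
M = (n!/n^n) * (4/pi)^s * sqrt(|disc(K)|) = (2!/2^2) * (4/pi)^0 * sqrt(1212)
= 0.5 * 1.000000 * 34.813790
= 17.4069

17.4069


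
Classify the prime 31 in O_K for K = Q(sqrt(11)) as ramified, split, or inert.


K = Q(sqrt(11)). Since d mod 4 = 3, disc(K) = 44.
Check p | disc: 44 mod 31 = 13.
p does not divide disc. Compute Legendre symbol (d/p):
11^((31-1)/2) mod 31 = -1
(d/p) = -1, so p is inert: (p) stays prime with e=1, f=2, g=1.
Therefore p is inert.

inert


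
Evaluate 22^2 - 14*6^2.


x^2 - d*y^2
= 22^2 - 14*6^2
= 484 - 504
= -20

-20


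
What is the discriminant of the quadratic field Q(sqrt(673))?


For K = Q(sqrt(d)) with d squarefree: disc(K) = d if d = 1 mod 4, and disc(K) = 4d if d = 2 or 3 mod 4.
Here d = 673, and d mod 4 = 1.
d = 1 mod 4 (O_K = Z[(1+sqrt(d))/2]), so disc(K) = d = 673

673


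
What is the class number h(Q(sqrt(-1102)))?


K = Q(sqrt(-1102)). d mod 4 = 2, so D = disc(K) = 4d = -4408
h(K) equals the number of primitive reduced positive-definite forms (a, b, c) = a*x^2 + b*x*y + c*y^2 with b^2 - 4ac = D,
where reduced means |b| <= a <= c, with b >= 0 whenever |b| = a or a = c, and primitive means gcd(a, b, c) = 1.
Reduced forces 3a^2 <= |D| = 4408, so 1 <= a <= 38; b must have the parity of D, and c = (b^2 - D)/(4a) must be an integer >= a.
Enumerate a = 1..38, b in [-a, a]:
  a=1: (1, 0, 1102)  [1]
  a=2: (2, 0, 551)  [1]
  a=3..6: none
  a=7: (7, -4, 158), (7, 4, 158)  [2]
  a=8..10: none
  a=11: (11, -6, 101), (11, 6, 101)  [2]
  a=12: none
  a=13: (13, -8, 86), (13, 8, 86)  [2]
  a=14: (14, -4, 79), (14, 4, 79)  [2]
  a=15..18: none
  a=19: (19, 0, 58)  [1]
  a=20..21: none
  a=22: (22, -16, 53), (22, 16, 53)  [2]
  a=23: (23, -10, 49), (23, 10, 49)  [2]
  a=24..25: none
  a=26: (26, -8, 43), (26, 8, 43)  [2]
  a=27..28: none
  a=29: (29, 0, 38)  [1]
  a=30: none
  a=31: (31, -26, 41), (31, 26, 41)  [2]
  a=32..38: none
Total reduced forms: 1 + 1 + 2 + 2 + 2 + 2 + 1 + 2 + 2 + 2 + 1 + 2 = 20
h = 20

20


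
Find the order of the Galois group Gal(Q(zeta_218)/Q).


|Gal(Q(zeta_218)/Q)| = phi(218)
= 108

108
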